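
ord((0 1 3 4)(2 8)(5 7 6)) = 12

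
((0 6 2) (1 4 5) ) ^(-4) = (0 2 6) (1 5 4) 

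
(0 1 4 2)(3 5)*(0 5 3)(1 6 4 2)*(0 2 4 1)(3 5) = (0 6 1 4)(2 3 5)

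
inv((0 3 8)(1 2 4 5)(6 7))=(0 8 3)(1 5 4 2)(6 7)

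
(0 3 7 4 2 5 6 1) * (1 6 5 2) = (0 3 7 4 1)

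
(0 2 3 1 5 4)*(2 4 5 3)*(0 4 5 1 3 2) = (0 5 1 2)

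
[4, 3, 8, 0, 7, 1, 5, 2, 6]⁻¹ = [3, 5, 7, 1, 0, 6, 8, 4, 2]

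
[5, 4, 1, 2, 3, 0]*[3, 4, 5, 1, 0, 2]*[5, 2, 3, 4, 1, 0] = [3, 5, 1, 0, 2, 4]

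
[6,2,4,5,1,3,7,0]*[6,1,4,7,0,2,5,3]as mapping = [0→5,1→4,2→0,3→2,4→1,5→7,6→3,7→6]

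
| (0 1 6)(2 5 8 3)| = 12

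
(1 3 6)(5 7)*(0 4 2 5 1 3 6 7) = (0 4 2 5)(1 6 3 7)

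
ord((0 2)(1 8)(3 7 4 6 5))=10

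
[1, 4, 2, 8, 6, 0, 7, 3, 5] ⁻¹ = [5, 0, 2, 7, 1, 8, 4, 6, 3] 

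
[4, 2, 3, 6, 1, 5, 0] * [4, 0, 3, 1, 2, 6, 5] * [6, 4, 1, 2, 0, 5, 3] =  [1, 2, 4, 5, 6, 3, 0]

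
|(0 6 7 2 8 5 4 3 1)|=9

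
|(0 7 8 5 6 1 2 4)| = 8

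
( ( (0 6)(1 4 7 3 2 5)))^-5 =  (0 6)(1 4 7 3 2 5)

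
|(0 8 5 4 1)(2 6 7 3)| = 20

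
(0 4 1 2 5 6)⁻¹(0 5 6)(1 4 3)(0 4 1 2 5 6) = (0 4 6)(1 3 2)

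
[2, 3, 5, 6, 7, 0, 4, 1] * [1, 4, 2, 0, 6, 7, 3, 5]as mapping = [0→2, 1→0, 2→7, 3→3, 4→5, 5→1, 6→6, 7→4]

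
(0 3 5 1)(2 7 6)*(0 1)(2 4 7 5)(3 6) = (0 6 4 7 3 2 5)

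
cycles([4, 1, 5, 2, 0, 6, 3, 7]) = (0 4)(2 5 6 3)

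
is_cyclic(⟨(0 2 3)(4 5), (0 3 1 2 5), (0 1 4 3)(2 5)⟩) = no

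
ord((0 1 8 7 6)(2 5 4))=15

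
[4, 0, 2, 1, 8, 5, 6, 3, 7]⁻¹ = [1, 3, 2, 7, 0, 5, 6, 8, 4]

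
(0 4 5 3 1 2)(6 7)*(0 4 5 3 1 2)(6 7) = (0 5 1)(2 4 3)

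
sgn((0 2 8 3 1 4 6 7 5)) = 1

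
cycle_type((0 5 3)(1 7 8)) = 3^2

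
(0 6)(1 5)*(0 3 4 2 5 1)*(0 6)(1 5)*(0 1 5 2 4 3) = (0 1 2 5 6)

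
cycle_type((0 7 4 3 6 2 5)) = 7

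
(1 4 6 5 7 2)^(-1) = (1 2 7 5 6 4)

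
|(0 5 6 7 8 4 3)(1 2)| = 14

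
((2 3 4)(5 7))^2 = (2 4 3)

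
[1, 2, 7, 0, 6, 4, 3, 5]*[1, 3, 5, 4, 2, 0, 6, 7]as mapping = [0→3, 1→5, 2→7, 3→1, 4→6, 5→2, 6→4, 7→0]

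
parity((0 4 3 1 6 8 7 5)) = odd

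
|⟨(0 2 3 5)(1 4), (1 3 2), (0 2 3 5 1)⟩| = 360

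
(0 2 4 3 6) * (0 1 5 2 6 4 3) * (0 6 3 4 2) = (0 3 2 4 6 1 5)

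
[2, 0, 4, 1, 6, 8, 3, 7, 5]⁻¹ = [1, 3, 0, 6, 2, 8, 4, 7, 5]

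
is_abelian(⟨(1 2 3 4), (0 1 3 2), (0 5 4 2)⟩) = no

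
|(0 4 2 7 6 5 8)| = 7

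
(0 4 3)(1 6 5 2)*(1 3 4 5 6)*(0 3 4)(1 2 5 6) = (0 6 1 2 4)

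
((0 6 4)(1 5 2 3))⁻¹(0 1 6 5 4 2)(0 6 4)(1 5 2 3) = (0 3 6 5 4 2)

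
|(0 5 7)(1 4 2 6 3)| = 15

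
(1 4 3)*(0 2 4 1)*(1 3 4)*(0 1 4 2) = (1 3)(2 4)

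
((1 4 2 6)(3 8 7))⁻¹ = (1 6 2 4)(3 7 8)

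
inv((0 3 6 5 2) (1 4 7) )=(0 2 5 6 3) (1 7 4) 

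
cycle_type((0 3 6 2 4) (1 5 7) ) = 3.5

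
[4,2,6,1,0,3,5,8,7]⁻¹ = [4,3,1,5,0,6,2,8,7]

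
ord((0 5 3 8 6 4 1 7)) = 8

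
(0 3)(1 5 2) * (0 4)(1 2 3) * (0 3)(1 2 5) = (0 2 5)(3 4)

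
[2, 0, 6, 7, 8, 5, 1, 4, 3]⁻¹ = [1, 6, 0, 8, 7, 5, 2, 3, 4]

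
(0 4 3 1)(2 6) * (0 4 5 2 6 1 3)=(0 5 2 1 4)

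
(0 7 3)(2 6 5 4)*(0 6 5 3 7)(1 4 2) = (1 4)(2 5)(3 6)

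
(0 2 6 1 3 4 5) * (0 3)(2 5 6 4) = (0 5 3 2 4 6 1)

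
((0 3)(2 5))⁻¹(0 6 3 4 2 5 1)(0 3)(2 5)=(0 4 5 2 1 3 6)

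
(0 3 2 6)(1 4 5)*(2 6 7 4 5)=(0 3 6)(1 5)(2 7 4)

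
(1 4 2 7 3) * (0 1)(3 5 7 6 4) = (0 1 3)(2 6 4)(5 7)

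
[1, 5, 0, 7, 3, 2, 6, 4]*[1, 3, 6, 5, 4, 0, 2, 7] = [3, 0, 1, 7, 5, 6, 2, 4]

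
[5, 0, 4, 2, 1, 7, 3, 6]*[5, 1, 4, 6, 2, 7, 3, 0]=[7, 5, 2, 4, 1, 0, 6, 3]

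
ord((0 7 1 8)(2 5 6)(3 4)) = 12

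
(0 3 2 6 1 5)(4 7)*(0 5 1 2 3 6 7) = (0 6 2 7 4)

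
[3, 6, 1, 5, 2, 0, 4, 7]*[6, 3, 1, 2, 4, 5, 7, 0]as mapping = [0→2, 1→7, 2→3, 3→5, 4→1, 5→6, 6→4, 7→0]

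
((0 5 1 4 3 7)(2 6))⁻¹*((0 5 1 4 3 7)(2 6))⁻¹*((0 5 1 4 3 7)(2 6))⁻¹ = (0 4)(1 7)(2 6)(3 5)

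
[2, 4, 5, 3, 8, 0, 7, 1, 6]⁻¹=[5, 7, 0, 3, 1, 2, 8, 6, 4]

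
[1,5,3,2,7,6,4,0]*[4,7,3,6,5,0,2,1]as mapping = [0→7,1→0,2→6,3→3,4→1,5→2,6→5,7→4]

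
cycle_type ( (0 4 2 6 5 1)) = 6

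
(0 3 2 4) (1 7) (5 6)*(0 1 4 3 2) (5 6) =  (0 2 3) (1 7 4) 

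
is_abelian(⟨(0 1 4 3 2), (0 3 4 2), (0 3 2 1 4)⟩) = no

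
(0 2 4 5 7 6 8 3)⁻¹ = (0 3 8 6 7 5 4 2)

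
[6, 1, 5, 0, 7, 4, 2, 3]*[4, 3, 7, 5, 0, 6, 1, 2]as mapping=[0→1, 1→3, 2→6, 3→4, 4→2, 5→0, 6→7, 7→5]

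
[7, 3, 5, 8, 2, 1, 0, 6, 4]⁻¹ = [6, 5, 4, 1, 8, 2, 7, 0, 3]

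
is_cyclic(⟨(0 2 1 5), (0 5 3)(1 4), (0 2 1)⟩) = no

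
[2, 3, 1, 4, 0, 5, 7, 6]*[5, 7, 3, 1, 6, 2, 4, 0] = [3, 1, 7, 6, 5, 2, 0, 4]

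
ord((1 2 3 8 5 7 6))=7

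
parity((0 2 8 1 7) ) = even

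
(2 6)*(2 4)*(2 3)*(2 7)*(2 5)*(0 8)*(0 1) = (0 8 1)(2 6 4 3 7 5)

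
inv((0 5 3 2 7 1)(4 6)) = (0 1 7 2 3 5)(4 6)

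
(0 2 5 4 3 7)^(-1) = (0 7 3 4 5 2)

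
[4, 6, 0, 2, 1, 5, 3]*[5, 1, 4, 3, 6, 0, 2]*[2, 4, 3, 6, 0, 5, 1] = [1, 3, 5, 0, 4, 2, 6]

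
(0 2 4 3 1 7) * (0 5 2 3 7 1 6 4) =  (0 3 6 4 7 5 2)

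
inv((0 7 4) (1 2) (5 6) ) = (0 4 7) (1 2) (5 6) 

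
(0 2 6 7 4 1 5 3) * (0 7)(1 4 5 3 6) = (0 2 1 3 7 5 6)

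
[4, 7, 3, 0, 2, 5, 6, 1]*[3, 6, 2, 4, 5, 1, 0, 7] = [5, 7, 4, 3, 2, 1, 0, 6]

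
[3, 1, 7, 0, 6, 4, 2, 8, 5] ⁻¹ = [3, 1, 6, 0, 5, 8, 4, 2, 7] 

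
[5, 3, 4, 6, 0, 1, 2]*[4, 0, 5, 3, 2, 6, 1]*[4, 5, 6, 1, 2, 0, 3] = [3, 1, 6, 5, 2, 4, 0]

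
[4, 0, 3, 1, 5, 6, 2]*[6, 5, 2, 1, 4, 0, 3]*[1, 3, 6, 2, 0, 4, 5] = [0, 5, 3, 4, 1, 2, 6]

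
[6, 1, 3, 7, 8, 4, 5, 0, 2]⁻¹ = [7, 1, 8, 2, 5, 6, 0, 3, 4]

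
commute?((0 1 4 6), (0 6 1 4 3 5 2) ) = no:(0 1 4 6) * (0 6 1 4 3 5 2) = (0 4 1 3 5 2), (0 6 1 4 3 5 2) * (0 1 4 6) = (1 6 4 3 5 2) 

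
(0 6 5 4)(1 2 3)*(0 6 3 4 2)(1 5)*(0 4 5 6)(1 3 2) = (0 2 5 1 4)(3 6)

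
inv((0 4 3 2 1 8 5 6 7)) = (0 7 6 5 8 1 2 3 4)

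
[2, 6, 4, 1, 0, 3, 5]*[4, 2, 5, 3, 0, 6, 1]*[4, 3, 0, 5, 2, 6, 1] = [6, 3, 4, 0, 2, 5, 1] 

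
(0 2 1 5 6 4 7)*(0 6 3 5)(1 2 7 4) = (0 7 6 1)(3 5)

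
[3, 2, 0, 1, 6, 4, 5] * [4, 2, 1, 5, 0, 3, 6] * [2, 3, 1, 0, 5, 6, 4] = [6, 3, 5, 1, 4, 2, 0]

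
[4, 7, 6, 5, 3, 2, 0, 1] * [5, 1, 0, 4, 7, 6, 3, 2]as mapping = [0→7, 1→2, 2→3, 3→6, 4→4, 5→0, 6→5, 7→1]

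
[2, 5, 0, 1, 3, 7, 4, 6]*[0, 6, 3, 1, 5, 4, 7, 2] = [3, 4, 0, 6, 1, 2, 5, 7]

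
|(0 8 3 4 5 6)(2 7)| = 6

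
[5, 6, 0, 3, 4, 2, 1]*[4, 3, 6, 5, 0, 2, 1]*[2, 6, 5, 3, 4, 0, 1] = [5, 6, 4, 0, 2, 1, 3]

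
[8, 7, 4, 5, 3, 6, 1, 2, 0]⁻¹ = [8, 6, 7, 4, 2, 3, 5, 1, 0]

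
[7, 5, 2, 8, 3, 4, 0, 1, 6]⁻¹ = [6, 7, 2, 4, 5, 1, 8, 0, 3]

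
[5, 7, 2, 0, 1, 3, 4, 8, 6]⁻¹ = [3, 4, 2, 5, 6, 0, 8, 1, 7]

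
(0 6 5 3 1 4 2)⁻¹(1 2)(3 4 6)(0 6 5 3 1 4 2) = (0 4)(1 2 5)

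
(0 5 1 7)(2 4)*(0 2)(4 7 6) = (0 5 1 6 4)(2 7)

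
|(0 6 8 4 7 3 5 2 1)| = 9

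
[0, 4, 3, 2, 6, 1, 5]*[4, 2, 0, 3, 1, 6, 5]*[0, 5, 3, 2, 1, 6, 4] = [1, 5, 2, 0, 6, 3, 4]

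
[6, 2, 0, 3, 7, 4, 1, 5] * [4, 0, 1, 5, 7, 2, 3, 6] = [3, 1, 4, 5, 6, 7, 0, 2]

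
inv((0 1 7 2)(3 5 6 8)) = (0 2 7 1)(3 8 6 5)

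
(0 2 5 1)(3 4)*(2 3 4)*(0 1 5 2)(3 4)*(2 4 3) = (0 3)(2 4)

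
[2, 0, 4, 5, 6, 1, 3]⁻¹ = [1, 5, 0, 6, 2, 3, 4]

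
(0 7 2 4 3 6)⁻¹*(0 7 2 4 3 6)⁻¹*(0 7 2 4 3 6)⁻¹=(0 4)(2 6)(3 7)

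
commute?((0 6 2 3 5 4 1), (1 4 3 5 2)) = no:(0 6 2 3 5 4 1) * (1 4 3 5 2) = (0 6 1)(2 5 3), (1 4 3 5 2) * (0 6 2 3 5 4 1) = (0 6 2)(3 4 5)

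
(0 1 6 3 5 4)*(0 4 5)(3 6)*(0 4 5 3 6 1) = (1 6)(3 4 5)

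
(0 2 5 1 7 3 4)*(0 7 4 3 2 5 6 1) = (0 5)(1 4 7 2 6)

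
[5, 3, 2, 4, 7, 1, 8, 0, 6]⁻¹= [7, 5, 2, 1, 3, 0, 8, 4, 6]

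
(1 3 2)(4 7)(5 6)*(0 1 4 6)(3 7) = (0 1 7 6 5)(2 4 3)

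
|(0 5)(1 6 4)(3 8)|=6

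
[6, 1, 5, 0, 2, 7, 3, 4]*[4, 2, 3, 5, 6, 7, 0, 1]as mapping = [0→0, 1→2, 2→7, 3→4, 4→3, 5→1, 6→5, 7→6]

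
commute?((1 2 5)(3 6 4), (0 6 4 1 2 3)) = no:(1 2 5)(3 6 4)*(0 6 4 1 2 3) = (0 6 1 3 4)(2 5), (0 6 4 1 2 3)*(1 2 5)(3 6 4) = (0 4 2 6 3)(1 5)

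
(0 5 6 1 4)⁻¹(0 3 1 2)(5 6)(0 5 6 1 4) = (1 6)(2 5 3 4)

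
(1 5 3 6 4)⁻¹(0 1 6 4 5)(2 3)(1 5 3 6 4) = (0 5 4 1 3)(2 6)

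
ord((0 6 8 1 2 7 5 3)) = 8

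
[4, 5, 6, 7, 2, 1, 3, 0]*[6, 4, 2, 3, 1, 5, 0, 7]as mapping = [0→1, 1→5, 2→0, 3→7, 4→2, 5→4, 6→3, 7→6]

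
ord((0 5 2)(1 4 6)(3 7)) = 6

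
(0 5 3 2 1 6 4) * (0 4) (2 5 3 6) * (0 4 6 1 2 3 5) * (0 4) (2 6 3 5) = (0 2 6) (1 5) (3 4) 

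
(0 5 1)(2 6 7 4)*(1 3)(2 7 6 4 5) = (0 2 4 7 5 3 1)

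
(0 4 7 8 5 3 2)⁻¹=(0 2 3 5 8 7 4)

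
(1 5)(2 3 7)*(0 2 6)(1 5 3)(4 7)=(0 2 1 3 4 7 6)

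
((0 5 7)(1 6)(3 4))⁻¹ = (0 7 5)(1 6)(3 4)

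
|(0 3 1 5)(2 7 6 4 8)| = 20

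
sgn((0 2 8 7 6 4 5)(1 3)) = -1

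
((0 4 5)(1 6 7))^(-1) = (0 5 4)(1 7 6)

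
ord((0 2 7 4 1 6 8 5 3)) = 9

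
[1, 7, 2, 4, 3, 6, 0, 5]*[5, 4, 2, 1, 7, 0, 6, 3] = [4, 3, 2, 7, 1, 6, 5, 0]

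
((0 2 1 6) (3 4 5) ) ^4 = (3 4 5) 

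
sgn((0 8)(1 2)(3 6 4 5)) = -1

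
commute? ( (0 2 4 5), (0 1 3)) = no: (0 2 4 5)*(0 1 3) = (0 2 4 5 1 3), (0 1 3)*(0 2 4 5) = (0 1 3 2 4 5)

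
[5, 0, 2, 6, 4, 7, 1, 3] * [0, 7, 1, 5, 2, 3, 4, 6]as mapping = [0→3, 1→0, 2→1, 3→4, 4→2, 5→6, 6→7, 7→5]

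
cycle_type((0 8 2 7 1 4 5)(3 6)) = 2.7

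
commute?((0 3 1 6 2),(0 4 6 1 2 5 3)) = no:(0 3 1 6 2)*(0 4 6 1 2 5 3) = (2 4 6 5 3),(0 4 6 1 2 5 3)*(0 3 1 6 2) = (0 4 2 5 1)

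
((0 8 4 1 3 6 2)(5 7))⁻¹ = (0 2 6 3 1 4 8)(5 7)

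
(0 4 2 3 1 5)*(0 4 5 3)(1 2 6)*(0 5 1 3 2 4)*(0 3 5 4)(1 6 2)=(0 6 5 3)(2 4)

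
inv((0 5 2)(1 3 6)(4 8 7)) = (0 2 5)(1 6 3)(4 7 8)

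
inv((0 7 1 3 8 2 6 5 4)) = (0 4 5 6 2 8 3 1 7)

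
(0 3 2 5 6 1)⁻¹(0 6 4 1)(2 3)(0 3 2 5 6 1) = (0 3 1 4)(2 5)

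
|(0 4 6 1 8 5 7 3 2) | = 9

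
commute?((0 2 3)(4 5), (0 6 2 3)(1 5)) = no:(0 2 3)(4 5)*(0 6 2 3)(1 5) = (0 3 6 2)(1 5 4), (0 6 2 3)(1 5)*(0 2 3)(4 5) = (0 6 3 2)(1 4 5)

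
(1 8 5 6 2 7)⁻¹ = (1 7 2 6 5 8)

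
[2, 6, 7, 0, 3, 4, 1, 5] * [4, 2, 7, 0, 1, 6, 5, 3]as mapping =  [0→7, 1→5, 2→3, 3→4, 4→0, 5→1, 6→2, 7→6]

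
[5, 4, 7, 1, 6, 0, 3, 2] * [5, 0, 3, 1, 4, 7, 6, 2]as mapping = [0→7, 1→4, 2→2, 3→0, 4→6, 5→5, 6→1, 7→3]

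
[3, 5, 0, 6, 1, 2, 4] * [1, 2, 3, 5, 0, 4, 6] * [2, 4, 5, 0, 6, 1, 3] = [1, 6, 4, 3, 5, 0, 2]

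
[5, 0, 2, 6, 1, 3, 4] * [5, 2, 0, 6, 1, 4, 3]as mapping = [0→4, 1→5, 2→0, 3→3, 4→2, 5→6, 6→1]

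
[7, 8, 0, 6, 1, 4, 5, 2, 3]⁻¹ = [2, 4, 7, 8, 5, 6, 3, 0, 1]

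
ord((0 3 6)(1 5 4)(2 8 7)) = 3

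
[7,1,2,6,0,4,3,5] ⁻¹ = [4,1,2,6,5,7,3,0] 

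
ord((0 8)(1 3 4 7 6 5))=6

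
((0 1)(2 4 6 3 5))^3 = (0 1)(2 3 4 5 6)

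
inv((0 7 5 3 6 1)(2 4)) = (0 1 6 3 5 7)(2 4)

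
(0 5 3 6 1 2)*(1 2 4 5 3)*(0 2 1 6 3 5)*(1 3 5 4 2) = (0 4)(1 2)(3 5 6)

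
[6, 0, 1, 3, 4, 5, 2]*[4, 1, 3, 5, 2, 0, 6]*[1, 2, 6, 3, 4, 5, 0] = [0, 4, 2, 5, 6, 1, 3]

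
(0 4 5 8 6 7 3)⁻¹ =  (0 3 7 6 8 5 4)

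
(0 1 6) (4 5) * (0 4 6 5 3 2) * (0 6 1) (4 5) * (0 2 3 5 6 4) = (0 2 4 5 1) 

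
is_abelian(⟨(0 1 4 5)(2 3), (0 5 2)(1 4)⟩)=no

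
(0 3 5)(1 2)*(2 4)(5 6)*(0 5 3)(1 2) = (1 4)(3 6)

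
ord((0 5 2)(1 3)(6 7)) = 6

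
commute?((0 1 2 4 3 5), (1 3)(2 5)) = no:(0 1 2 4 3 5) * (1 3)(2 5) = (0 3 2 4 1 5), (1 3)(2 5) * (0 1 2 4 3 5) = (0 1 5 4 3 2)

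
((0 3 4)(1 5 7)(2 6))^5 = (0 4 3)(1 7 5)(2 6)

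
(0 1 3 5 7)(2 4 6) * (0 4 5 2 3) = (0 1)(2 5 7 4 6 3)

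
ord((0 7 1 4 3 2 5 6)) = 8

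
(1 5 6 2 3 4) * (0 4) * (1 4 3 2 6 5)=(0 3)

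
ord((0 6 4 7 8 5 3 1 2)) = 9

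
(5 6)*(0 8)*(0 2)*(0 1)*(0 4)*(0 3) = (0 8 2 1 4 3)(5 6)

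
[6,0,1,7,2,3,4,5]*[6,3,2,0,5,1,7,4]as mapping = [0→7,1→6,2→3,3→4,4→2,5→0,6→5,7→1]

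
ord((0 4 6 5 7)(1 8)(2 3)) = 10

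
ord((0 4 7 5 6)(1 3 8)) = 15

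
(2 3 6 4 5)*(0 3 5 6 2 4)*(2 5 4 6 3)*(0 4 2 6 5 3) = (0 6 4)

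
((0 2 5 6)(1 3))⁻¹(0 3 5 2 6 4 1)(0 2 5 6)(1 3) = (0 4 3 2 1 6 5)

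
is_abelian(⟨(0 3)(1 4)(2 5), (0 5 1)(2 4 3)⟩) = yes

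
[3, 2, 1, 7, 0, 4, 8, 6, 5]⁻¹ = [4, 2, 1, 0, 5, 8, 7, 3, 6]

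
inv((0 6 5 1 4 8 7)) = (0 7 8 4 1 5 6)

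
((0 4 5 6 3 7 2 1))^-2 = (0 2 3 5)(1 7 6 4)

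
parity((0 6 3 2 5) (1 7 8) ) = even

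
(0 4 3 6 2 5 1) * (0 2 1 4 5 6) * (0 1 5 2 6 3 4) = (0 2 3 1 6 5)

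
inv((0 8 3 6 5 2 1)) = (0 1 2 5 6 3 8)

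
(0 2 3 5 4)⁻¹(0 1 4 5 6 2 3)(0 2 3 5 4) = (0 4 6 3 5 2 1)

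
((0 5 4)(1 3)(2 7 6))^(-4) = (0 4 5)(2 6 7)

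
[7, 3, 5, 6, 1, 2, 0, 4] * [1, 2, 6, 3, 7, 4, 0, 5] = [5, 3, 4, 0, 2, 6, 1, 7]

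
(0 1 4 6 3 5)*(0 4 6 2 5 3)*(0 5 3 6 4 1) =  (1 4 2 3 6 5)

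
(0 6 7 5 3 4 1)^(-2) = (0 4 5 6 1 3 7)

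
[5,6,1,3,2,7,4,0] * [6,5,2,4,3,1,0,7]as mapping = [0→1,1→0,2→5,3→4,4→2,5→7,6→3,7→6]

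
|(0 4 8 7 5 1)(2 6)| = 6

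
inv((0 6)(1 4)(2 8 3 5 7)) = (0 6)(1 4)(2 7 5 3 8)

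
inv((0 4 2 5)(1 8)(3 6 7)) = (0 5 2 4)(1 8)(3 7 6)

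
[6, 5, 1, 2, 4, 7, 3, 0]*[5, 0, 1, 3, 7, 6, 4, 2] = [4, 6, 0, 1, 7, 2, 3, 5] 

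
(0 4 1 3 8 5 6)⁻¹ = (0 6 5 8 3 1 4)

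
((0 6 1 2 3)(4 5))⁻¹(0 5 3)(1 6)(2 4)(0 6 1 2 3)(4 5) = (0 6 4)(1 2)(3 5)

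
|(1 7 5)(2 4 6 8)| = 12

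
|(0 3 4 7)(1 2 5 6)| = 4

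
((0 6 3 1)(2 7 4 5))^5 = (0 6 3 1)(2 7 4 5)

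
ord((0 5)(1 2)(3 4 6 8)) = 4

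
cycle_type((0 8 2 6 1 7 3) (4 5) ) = 2.7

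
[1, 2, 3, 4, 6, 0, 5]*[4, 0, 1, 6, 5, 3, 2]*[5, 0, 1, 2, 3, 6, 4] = [5, 0, 4, 6, 1, 3, 2]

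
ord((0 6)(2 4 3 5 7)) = 10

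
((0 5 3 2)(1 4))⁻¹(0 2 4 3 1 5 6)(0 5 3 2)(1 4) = (0 1 2 4 3 6 5)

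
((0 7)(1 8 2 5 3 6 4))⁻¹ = (0 7)(1 4 6 3 5 2 8)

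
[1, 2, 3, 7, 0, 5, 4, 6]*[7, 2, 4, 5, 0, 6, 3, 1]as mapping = [0→2, 1→4, 2→5, 3→1, 4→7, 5→6, 6→0, 7→3]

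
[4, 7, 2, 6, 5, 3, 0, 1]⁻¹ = [6, 7, 2, 5, 0, 4, 3, 1]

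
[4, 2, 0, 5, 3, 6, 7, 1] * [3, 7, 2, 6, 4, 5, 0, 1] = [4, 2, 3, 5, 6, 0, 1, 7]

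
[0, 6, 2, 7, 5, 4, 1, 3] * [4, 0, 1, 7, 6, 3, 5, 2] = [4, 5, 1, 2, 3, 6, 0, 7]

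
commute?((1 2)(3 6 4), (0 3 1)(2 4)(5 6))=no:(1 2)(3 6 4) * (0 3 1)(2 4)(5 6)=(0 3 5 6 2)(1 4), (0 3 1)(2 4)(5 6) * (1 2)(3 6 4)=(0 6 5 4 1)(2 3)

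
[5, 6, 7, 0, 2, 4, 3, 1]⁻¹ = [3, 7, 4, 6, 5, 0, 1, 2]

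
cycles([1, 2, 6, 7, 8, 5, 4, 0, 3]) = (0 1 2 6 4 8 3 7)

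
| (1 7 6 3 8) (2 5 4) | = 15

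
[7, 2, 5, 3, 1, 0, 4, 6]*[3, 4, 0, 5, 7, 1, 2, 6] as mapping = [0→6, 1→0, 2→1, 3→5, 4→4, 5→3, 6→7, 7→2] 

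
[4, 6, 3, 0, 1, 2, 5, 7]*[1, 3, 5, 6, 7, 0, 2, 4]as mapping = [0→7, 1→2, 2→6, 3→1, 4→3, 5→5, 6→0, 7→4]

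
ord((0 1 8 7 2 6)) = 6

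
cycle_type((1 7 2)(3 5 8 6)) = 3.4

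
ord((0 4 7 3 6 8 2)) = 7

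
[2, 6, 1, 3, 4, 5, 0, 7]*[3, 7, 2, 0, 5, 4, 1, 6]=[2, 1, 7, 0, 5, 4, 3, 6]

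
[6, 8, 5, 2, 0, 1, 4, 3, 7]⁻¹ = [4, 5, 3, 7, 6, 2, 0, 8, 1]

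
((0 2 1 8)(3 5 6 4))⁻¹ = (0 8 1 2)(3 4 6 5)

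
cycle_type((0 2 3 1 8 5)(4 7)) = 2.6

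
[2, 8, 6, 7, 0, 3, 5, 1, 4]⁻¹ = [4, 7, 0, 5, 8, 6, 2, 3, 1]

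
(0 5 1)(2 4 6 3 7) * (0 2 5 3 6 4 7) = (0 3)(1 2 7 5)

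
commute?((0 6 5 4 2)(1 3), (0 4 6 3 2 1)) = no:(0 6 5 4 2)(1 3)*(0 4 6 3 2 1) = (0 3)(1 2 4)(5 6), (0 4 6 3 2 1)*(0 6 5 4 2)(1 3) = (0 2 3)(1 6)(4 5)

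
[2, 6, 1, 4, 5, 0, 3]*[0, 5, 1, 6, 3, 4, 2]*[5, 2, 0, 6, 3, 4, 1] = [2, 0, 4, 6, 3, 5, 1]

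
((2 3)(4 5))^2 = ()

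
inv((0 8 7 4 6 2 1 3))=(0 3 1 2 6 4 7 8)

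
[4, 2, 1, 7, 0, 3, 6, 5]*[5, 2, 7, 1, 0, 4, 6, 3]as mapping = [0→0, 1→7, 2→2, 3→3, 4→5, 5→1, 6→6, 7→4]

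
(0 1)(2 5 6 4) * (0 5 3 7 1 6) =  (0 6 4 2 3 7 1 5)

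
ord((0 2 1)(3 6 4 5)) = 12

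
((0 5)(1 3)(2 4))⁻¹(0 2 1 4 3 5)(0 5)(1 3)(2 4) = (0 5 4 3 2 1)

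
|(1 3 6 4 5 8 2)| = 7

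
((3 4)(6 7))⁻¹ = (3 4)(6 7)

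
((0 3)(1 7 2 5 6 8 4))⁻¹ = (0 3)(1 4 8 6 5 2 7)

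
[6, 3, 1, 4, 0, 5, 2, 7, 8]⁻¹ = [4, 2, 6, 1, 3, 5, 0, 7, 8]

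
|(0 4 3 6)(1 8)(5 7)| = 4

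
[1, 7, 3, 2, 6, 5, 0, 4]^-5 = [0, 1, 3, 2, 4, 5, 6, 7]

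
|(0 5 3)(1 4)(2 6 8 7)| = 12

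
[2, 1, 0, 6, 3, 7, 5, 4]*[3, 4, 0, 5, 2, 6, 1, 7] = [0, 4, 3, 1, 5, 7, 6, 2]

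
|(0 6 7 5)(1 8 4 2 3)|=20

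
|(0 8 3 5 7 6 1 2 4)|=9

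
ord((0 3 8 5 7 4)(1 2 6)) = 6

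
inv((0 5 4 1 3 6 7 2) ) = (0 2 7 6 3 1 4 5) 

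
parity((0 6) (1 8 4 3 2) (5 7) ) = even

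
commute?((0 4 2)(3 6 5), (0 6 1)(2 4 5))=no:(0 4 2)(3 6 5)*(0 6 1)(2 4 5)=(0 5 3 1)(2 6), (0 6 1)(2 4 5)*(0 4 2)(3 6 5)=(0 5)(1 4 3 6)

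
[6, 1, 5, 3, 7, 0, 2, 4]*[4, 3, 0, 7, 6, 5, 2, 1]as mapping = [0→2, 1→3, 2→5, 3→7, 4→1, 5→4, 6→0, 7→6]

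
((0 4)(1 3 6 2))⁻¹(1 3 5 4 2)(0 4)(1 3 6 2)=(0 1 3 6 5)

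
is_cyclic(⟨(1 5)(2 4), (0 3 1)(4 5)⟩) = no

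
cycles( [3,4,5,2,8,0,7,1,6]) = (0 3 2 5) (1 4 8 6 7) 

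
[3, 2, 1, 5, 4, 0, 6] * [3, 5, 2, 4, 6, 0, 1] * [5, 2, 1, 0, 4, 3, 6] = [4, 1, 3, 5, 6, 0, 2]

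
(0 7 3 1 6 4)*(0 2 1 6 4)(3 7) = (0 3 6)(1 4 2)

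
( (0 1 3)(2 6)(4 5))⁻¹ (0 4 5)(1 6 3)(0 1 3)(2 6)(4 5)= (0 3 2)(1 5 4)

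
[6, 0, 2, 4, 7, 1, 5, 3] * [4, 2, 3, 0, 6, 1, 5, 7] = [5, 4, 3, 6, 7, 2, 1, 0]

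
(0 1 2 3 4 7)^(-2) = (0 4 2)(1 7 3)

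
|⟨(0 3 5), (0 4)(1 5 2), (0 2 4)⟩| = 720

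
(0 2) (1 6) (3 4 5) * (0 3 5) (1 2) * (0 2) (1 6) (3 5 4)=(0 6) (2 5 4) 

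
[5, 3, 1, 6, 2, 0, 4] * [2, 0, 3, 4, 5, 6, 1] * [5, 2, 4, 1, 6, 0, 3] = [3, 6, 5, 2, 1, 4, 0]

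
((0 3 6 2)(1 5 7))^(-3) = (0 3 6 2)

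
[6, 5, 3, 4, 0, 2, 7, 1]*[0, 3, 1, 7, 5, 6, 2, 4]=[2, 6, 7, 5, 0, 1, 4, 3]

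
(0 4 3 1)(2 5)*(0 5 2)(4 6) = (0 6 4 3 1 5)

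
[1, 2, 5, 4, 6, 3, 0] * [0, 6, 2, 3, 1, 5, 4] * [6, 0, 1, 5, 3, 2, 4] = [4, 1, 2, 0, 3, 5, 6]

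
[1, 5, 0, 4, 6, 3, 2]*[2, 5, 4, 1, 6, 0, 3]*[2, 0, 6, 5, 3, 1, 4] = [1, 2, 6, 4, 5, 0, 3]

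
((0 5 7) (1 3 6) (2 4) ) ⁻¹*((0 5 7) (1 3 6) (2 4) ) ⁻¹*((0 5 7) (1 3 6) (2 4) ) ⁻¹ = (2 4) 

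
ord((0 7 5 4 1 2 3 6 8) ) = 9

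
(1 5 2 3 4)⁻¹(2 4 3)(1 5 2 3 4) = (1 4 3)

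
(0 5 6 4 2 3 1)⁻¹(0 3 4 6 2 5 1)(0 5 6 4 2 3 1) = (0 5 1 2 4 3 6)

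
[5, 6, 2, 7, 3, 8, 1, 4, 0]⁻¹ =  [8, 6, 2, 4, 7, 0, 1, 3, 5]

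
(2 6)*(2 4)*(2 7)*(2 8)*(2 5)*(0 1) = (0 1)(2 6 4 7 8 5)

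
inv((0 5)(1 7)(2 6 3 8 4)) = (0 5)(1 7)(2 4 8 3 6)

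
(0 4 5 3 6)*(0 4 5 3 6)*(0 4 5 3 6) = (0 3 4 6 5)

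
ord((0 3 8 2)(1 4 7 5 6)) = 20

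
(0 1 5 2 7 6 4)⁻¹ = (0 4 6 7 2 5 1)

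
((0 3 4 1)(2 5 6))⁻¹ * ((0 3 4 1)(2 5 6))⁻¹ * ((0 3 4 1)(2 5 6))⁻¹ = (0 3 4 1)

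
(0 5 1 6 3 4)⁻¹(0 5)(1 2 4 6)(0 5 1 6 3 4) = (0 3 6 2)(1 5)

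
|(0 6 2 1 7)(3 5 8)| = 15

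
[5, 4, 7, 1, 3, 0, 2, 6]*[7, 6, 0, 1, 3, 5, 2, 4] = [5, 3, 4, 6, 1, 7, 0, 2]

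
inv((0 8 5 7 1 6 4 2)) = (0 2 4 6 1 7 5 8)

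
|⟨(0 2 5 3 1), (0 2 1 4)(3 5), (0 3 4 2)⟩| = 720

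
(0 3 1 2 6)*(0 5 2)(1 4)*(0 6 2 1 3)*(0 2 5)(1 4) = (0 2 5 4 3 1 6)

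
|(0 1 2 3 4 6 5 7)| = 8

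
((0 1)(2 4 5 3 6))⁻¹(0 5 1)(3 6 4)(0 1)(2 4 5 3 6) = (0 1 3)(2 5 6)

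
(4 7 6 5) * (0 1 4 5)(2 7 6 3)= (0 1 4 6)(2 7 3)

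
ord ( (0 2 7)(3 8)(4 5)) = 6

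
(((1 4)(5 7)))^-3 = (1 4)(5 7)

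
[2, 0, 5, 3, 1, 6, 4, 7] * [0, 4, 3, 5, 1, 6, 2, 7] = [3, 0, 6, 5, 4, 2, 1, 7]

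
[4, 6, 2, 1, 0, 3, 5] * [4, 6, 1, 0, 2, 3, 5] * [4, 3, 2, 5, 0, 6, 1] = [2, 6, 3, 1, 0, 4, 5]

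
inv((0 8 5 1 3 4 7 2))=(0 2 7 4 3 1 5 8)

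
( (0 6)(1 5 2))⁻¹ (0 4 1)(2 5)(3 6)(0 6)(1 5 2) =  (0 3)(1 2)(4 5 6)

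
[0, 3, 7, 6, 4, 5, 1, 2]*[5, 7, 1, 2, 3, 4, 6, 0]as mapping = [0→5, 1→2, 2→0, 3→6, 4→3, 5→4, 6→7, 7→1]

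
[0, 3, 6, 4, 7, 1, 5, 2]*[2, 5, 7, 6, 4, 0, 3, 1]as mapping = [0→2, 1→6, 2→3, 3→4, 4→1, 5→5, 6→0, 7→7]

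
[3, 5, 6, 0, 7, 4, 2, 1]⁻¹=[3, 7, 6, 0, 5, 1, 2, 4]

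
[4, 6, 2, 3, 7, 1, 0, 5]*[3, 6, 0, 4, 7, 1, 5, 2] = [7, 5, 0, 4, 2, 6, 3, 1]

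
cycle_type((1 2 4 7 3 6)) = 6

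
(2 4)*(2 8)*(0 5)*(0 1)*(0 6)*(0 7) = (0 5 1 6 7)(2 4 8)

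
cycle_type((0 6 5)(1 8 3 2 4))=3.5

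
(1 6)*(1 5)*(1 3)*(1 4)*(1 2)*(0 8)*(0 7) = (0 8 7)(1 6 5 3 4 2)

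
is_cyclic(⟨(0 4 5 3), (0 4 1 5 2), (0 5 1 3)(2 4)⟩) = no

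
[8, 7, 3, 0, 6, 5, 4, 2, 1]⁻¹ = [3, 8, 7, 2, 6, 5, 4, 1, 0]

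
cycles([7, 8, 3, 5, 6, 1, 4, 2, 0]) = (0 7 2 3 5 1 8)(4 6)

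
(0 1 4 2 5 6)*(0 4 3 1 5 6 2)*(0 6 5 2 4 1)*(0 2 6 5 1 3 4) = (0 6 3 2 1 4 5)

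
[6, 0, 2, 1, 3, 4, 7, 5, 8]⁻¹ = [1, 3, 2, 4, 5, 7, 0, 6, 8]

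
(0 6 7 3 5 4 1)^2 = (0 7 5 1 6 3 4)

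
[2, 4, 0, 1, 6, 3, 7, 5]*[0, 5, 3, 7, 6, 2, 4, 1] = [3, 6, 0, 5, 4, 7, 1, 2]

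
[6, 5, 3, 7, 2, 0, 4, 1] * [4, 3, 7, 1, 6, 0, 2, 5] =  [2, 0, 1, 5, 7, 4, 6, 3]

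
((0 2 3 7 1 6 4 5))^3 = (0 7 4 2 1 5 3 6)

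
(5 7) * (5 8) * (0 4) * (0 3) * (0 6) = (0 4 3 6)(5 7 8)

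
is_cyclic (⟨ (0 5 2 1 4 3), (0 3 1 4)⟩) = no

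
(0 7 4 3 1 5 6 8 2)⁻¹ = (0 2 8 6 5 1 3 4 7)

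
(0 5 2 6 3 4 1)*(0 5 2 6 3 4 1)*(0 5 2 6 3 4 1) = (0 6 1 2 4 5 3)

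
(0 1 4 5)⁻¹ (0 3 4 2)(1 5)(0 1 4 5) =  (0 4)(1 3 5 2)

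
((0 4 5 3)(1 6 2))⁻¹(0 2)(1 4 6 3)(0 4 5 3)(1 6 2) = (0 6 5 2)(1 4)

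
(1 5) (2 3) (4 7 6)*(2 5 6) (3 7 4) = (1 6 3 5) (2 7) 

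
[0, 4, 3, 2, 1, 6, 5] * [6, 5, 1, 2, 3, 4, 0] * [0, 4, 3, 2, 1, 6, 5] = [5, 2, 3, 4, 6, 0, 1]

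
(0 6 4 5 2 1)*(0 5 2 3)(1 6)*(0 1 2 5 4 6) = (0 2)(1 4 5 3)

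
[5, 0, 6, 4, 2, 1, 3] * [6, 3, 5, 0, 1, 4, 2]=[4, 6, 2, 1, 5, 3, 0]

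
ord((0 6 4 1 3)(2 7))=10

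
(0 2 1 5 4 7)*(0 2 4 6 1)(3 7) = (0 4 3 7 2)(1 5 6)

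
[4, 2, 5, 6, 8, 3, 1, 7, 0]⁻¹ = [8, 6, 1, 5, 0, 2, 3, 7, 4]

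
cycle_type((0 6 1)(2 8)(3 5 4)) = 2.3^2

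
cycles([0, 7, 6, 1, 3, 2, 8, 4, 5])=(1 7 4 3)(2 6 8 5)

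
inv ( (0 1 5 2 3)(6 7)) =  (0 3 2 5 1)(6 7)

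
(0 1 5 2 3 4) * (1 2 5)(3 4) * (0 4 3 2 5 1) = (0 5 1)(2 3)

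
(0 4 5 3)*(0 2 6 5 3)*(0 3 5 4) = (2 6 4 5 3)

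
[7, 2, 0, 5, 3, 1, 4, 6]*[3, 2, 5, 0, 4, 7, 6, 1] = [1, 5, 3, 7, 0, 2, 4, 6]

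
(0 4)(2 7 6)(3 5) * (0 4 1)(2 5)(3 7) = (0 1)(2 3)(5 7 6)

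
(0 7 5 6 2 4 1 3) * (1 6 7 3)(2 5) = (0 3)(2 4 6 5 7)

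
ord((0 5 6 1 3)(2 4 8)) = 15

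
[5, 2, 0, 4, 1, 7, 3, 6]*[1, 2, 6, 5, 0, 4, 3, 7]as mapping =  [0→4, 1→6, 2→1, 3→0, 4→2, 5→7, 6→5, 7→3]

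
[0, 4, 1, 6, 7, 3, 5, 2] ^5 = [0, 4, 1, 5, 7, 6, 3, 2] 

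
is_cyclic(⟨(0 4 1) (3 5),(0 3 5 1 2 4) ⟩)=no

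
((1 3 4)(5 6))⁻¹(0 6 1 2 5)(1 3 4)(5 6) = (0 5 3 2 6)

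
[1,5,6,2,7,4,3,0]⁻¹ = [7,0,3,6,5,1,2,4]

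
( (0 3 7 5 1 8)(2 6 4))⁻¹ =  (0 8 1 5 7 3)(2 4 6)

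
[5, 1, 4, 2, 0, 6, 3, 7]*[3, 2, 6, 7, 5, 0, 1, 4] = [0, 2, 5, 6, 3, 1, 7, 4]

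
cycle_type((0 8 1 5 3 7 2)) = 7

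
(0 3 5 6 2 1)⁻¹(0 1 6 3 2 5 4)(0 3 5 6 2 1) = (0 2 5 1 6 4 3)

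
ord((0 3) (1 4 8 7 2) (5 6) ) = 10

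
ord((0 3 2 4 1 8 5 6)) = 8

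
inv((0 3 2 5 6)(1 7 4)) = (0 6 5 2 3)(1 4 7)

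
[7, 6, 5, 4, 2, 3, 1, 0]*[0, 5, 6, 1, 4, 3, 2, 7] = [7, 2, 3, 4, 6, 1, 5, 0]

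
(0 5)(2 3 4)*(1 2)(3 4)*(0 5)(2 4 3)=(1 4)(2 3)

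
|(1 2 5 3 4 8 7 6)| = 8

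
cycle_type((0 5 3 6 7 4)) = 6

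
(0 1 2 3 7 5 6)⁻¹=(0 6 5 7 3 2 1)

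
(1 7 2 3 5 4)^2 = (1 2 5)(3 4 7)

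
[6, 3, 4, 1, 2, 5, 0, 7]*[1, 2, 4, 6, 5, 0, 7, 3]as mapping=[0→7, 1→6, 2→5, 3→2, 4→4, 5→0, 6→1, 7→3]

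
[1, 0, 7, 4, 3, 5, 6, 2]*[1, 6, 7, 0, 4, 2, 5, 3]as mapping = [0→6, 1→1, 2→3, 3→4, 4→0, 5→2, 6→5, 7→7]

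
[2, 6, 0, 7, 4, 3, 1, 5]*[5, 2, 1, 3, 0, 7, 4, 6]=[1, 4, 5, 6, 0, 3, 2, 7]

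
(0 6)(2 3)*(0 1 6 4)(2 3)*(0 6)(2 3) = (0 4 6 1)(2 3)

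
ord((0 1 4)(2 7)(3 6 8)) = 6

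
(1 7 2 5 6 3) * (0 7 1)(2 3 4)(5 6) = (0 7 3)(2 6 4)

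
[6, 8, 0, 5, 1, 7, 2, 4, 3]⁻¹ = [2, 4, 6, 8, 7, 3, 0, 5, 1]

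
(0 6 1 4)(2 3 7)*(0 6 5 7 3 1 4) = (0 5 7 2 1)(4 6)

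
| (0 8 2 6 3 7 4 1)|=8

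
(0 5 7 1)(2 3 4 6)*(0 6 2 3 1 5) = (1 6 3 4 2)(5 7)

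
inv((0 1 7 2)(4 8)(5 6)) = (0 2 7 1)(4 8)(5 6)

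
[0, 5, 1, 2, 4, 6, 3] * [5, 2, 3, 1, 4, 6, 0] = [5, 6, 2, 3, 4, 0, 1]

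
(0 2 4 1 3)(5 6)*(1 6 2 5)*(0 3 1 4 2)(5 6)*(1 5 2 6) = (0 1 5)(2 6 4)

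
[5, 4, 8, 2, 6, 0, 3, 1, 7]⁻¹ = [5, 7, 3, 6, 1, 0, 4, 8, 2]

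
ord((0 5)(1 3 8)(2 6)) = 6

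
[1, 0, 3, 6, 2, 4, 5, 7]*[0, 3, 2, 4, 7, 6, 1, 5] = [3, 0, 4, 1, 2, 7, 6, 5]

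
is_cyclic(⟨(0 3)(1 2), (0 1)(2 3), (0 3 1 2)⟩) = no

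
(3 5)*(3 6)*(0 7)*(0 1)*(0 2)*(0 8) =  (0 7 1 2 8)(3 5 6)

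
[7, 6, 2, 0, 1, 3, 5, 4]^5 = [5, 7, 2, 6, 0, 1, 4, 3]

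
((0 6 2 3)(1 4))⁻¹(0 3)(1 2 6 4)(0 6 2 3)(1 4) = (0 6)(1 4 3 2)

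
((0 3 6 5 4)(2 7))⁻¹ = (0 4 5 6 3)(2 7)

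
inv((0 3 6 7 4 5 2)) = (0 2 5 4 7 6 3)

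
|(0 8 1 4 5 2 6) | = 7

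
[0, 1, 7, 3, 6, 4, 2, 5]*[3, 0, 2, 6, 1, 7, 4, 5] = [3, 0, 5, 6, 4, 1, 2, 7]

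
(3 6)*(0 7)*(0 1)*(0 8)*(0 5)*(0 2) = (0 7 1 8 5 2)(3 6)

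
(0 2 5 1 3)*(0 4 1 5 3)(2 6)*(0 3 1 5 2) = (0 6)(1 3 4 5 2)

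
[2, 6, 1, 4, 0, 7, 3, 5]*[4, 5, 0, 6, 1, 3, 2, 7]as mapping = [0→0, 1→2, 2→5, 3→1, 4→4, 5→7, 6→6, 7→3]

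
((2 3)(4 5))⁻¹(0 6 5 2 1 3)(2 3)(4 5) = (0 6 4 3 1 2)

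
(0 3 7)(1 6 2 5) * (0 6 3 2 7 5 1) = (0 2 1 3 5)(6 7)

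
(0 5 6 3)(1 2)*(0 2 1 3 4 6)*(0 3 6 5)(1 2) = (1 2 6 4 5 3)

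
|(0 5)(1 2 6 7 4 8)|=6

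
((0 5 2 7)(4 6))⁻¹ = (0 7 2 5)(4 6)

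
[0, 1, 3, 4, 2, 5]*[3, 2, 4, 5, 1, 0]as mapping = [0→3, 1→2, 2→5, 3→1, 4→4, 5→0]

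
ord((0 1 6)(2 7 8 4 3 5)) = 6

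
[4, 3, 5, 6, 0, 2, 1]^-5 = [4, 3, 5, 6, 0, 2, 1]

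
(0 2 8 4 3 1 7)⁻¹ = (0 7 1 3 4 8 2)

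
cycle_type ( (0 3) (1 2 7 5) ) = 2.4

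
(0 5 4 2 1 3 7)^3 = (0 2 7 4 3 5 1)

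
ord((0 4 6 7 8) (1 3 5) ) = 15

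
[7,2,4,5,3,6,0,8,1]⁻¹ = [6,8,1,4,2,3,5,0,7]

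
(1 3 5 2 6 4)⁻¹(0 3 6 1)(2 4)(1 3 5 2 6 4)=(0 5 4 3)(1 6)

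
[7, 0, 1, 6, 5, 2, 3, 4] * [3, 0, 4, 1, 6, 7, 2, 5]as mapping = [0→5, 1→3, 2→0, 3→2, 4→7, 5→4, 6→1, 7→6]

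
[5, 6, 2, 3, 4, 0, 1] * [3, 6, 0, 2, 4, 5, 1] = [5, 1, 0, 2, 4, 3, 6]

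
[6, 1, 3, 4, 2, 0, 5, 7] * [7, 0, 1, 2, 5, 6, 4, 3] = [4, 0, 2, 5, 1, 7, 6, 3]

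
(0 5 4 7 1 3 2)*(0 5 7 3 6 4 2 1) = (0 7)(1 6 4 3)(2 5)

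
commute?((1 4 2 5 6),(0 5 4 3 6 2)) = no:(1 4 2 5 6)*(0 5 4 3 6 2) = (0 5 2 4)(1 3 6),(0 5 4 3 6 2)*(1 4 2 5 6) = (0 6 5 2)(1 4 3)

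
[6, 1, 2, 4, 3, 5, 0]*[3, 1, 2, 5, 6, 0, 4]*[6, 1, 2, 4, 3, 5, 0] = [3, 1, 2, 0, 5, 6, 4]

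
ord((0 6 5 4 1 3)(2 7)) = 6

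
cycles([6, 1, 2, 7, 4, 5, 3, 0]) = (0 6 3 7)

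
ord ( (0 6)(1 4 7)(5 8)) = 6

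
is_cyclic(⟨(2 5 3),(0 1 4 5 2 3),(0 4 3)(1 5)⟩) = no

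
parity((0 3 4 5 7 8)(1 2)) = even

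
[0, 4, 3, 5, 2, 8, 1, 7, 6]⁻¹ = [0, 6, 4, 2, 1, 3, 8, 7, 5]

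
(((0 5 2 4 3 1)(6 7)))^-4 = (0 2 3)(1 5 4)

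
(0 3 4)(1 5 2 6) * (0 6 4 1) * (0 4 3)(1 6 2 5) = (2 3 6 4)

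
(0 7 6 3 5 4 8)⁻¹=(0 8 4 5 3 6 7)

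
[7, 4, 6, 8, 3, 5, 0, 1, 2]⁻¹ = [6, 7, 8, 4, 1, 5, 2, 0, 3]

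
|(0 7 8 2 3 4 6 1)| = 8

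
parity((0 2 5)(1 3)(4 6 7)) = odd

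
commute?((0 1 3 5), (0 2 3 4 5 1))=no:(0 1 3 5)*(0 2 3 4 5 1)=(1 4 5 2 3), (0 2 3 4 5 1)*(0 1 3 5)=(0 2 5 3 4)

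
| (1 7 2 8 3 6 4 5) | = 8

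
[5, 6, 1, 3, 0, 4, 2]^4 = [5, 6, 1, 3, 0, 4, 2]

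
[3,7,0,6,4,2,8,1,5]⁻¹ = [2,7,5,0,4,8,3,1,6]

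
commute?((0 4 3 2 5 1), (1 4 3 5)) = no:(0 4 3 2 5 1) * (1 4 3 5) = (0 3 2 1)(4 5), (1 4 3 5) * (0 4 3 2 5 1) = (0 4 2 5)(1 3)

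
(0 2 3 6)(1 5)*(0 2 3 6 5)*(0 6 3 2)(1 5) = (0 2 3 1 6)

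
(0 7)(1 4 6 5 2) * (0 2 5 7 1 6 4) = (0 1)(2 6 7)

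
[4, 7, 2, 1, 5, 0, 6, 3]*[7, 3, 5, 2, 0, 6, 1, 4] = [0, 4, 5, 3, 6, 7, 1, 2]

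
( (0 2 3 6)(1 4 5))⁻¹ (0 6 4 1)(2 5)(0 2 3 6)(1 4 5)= (0 5 4 2)(1 3)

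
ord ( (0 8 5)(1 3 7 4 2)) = 15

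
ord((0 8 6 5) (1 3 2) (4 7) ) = 12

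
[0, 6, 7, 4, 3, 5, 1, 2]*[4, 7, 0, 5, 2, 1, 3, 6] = [4, 3, 6, 2, 5, 1, 7, 0]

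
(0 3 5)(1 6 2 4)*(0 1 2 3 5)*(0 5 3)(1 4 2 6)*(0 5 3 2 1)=(0 2 1)(4 6 5)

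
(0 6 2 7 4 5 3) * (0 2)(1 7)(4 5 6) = (0 4 6)(1 7 5 3 2)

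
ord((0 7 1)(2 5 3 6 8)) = 15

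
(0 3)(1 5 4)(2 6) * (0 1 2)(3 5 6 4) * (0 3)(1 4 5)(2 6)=(0 1 2 5)(3 4 6)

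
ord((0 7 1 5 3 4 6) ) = 7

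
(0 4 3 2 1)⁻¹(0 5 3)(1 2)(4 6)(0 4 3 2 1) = (0 1)(2 4 5)(3 6)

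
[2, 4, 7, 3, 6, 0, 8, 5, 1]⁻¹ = [5, 8, 0, 3, 1, 7, 4, 2, 6]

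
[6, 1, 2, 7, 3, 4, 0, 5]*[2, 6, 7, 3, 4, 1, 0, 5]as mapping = [0→0, 1→6, 2→7, 3→5, 4→3, 5→4, 6→2, 7→1]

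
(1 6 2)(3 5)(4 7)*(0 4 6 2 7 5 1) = (0 4 5 3 1 2)(6 7)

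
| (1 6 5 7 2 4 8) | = 7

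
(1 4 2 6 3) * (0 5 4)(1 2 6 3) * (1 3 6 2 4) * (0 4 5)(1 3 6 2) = (1 4)(3 5)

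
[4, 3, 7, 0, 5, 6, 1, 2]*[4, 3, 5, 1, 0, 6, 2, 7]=[0, 1, 7, 4, 6, 2, 3, 5]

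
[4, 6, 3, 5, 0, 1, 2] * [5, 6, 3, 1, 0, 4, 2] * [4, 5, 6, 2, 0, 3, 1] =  [4, 6, 5, 0, 3, 1, 2] 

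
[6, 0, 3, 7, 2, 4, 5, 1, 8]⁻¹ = [1, 7, 4, 2, 5, 6, 0, 3, 8]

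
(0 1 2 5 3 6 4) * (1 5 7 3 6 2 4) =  (0 5 6 1 4)(2 7 3)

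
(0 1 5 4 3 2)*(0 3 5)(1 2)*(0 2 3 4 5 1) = (0 3)(1 2 4)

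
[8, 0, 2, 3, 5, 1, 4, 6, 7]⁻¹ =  [1, 5, 2, 3, 6, 4, 7, 8, 0]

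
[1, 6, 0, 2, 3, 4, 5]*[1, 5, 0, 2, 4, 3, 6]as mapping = [0→5, 1→6, 2→1, 3→0, 4→2, 5→4, 6→3]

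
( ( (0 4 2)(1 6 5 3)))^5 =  (0 2 4)(1 6 5 3)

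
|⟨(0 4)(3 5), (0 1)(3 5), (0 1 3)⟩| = 60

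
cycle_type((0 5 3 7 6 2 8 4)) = 8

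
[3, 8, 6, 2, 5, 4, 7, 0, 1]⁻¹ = [7, 8, 3, 0, 5, 4, 2, 6, 1]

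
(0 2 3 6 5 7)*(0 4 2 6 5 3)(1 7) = (0 6 3 5 1 7 4 2)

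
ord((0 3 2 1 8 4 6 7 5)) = 9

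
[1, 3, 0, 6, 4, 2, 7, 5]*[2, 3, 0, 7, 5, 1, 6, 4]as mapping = [0→3, 1→7, 2→2, 3→6, 4→5, 5→0, 6→4, 7→1]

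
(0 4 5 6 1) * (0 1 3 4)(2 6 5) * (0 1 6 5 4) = (0 1 6 3)(2 5 4)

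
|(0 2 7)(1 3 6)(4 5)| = 6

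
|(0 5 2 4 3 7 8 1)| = 8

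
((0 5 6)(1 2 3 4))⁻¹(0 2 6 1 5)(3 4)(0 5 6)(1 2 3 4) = (0 2 6 5 3)(1 4)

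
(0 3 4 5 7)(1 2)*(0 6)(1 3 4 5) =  (0 4 1 2 3 5 7 6)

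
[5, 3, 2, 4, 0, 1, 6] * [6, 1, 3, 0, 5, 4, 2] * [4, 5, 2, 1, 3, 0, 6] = [3, 4, 1, 0, 6, 5, 2]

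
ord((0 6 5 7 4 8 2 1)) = 8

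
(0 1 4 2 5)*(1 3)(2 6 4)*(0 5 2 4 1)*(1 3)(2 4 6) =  (0 1 6 3)(2 4)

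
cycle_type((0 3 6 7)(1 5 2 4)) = 4^2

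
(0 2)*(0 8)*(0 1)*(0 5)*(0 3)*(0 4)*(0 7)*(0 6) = (0 2 8 1 5 3 4 7 6)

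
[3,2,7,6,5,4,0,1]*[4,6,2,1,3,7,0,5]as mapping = [0→1,1→2,2→5,3→0,4→7,5→3,6→4,7→6]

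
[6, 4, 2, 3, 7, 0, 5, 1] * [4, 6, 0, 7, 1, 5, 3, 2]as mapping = [0→3, 1→1, 2→0, 3→7, 4→2, 5→4, 6→5, 7→6]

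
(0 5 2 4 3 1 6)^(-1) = (0 6 1 3 4 2 5)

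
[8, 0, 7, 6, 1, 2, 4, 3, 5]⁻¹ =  [1, 4, 5, 7, 6, 8, 3, 2, 0]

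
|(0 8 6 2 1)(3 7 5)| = 15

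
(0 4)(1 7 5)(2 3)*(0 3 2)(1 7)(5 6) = (0 4 3)(5 7 6)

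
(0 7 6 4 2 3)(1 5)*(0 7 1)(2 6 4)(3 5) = (0 1 3 7 4 6 2 5)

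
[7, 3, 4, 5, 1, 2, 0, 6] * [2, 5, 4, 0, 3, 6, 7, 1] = [1, 0, 3, 6, 5, 4, 2, 7]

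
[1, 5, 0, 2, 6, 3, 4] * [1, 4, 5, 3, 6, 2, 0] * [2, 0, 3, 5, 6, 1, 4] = [6, 3, 0, 1, 2, 5, 4]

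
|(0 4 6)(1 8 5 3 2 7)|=6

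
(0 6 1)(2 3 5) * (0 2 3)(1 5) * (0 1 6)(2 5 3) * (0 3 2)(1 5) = (0 3 6 2 5)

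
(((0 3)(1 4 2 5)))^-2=(1 2)(4 5)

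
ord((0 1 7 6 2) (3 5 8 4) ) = 20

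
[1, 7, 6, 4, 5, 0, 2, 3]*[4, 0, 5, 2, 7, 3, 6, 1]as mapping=[0→0, 1→1, 2→6, 3→7, 4→3, 5→4, 6→5, 7→2]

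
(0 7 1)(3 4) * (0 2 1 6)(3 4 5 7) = (0 3 5 7 6)(1 2)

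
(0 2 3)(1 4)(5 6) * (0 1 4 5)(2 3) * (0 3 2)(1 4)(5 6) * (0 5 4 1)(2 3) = (0 3 1 6 2 5 4)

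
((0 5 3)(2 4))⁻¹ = (0 3 5)(2 4)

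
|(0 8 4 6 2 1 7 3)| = 8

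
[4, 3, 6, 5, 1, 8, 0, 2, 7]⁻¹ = [6, 4, 7, 1, 0, 3, 2, 8, 5]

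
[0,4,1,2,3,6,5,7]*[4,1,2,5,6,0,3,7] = [4,6,1,2,5,3,0,7]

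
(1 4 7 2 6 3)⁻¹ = (1 3 6 2 7 4)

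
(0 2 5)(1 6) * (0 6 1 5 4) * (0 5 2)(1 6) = (1 6 2 4 5)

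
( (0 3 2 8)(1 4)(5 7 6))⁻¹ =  (0 8 2 3)(1 4)(5 6 7)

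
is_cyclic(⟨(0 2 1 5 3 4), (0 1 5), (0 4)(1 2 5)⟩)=no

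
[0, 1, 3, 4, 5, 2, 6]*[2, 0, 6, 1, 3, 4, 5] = [2, 0, 1, 3, 4, 6, 5]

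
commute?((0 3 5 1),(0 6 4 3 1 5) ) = no:(0 3 5 1)*(0 6 4 3 1 5) = (0 1 6 4 3),(0 6 4 3 1 5)*(0 3 5 1) = (0 6 4 5 3) 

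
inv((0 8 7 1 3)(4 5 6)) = (0 3 1 7 8)(4 6 5)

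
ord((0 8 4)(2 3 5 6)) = 12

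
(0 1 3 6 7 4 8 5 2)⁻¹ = (0 2 5 8 4 7 6 3 1)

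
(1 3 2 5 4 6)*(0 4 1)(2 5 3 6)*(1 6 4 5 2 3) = (0 5 6)(1 4 3 2)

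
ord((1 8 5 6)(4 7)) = 4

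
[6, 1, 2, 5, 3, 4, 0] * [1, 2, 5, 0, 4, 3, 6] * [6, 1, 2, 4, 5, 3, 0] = [0, 2, 3, 4, 6, 5, 1]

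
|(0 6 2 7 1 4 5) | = 7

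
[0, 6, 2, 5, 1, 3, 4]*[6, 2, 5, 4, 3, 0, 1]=[6, 1, 5, 0, 2, 4, 3]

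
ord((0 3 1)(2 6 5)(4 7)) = 6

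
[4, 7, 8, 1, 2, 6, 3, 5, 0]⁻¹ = [8, 3, 4, 6, 0, 7, 5, 1, 2]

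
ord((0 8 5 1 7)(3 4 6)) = 15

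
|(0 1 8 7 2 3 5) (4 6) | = 14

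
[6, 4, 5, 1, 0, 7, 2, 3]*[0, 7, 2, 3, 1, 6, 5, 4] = [5, 1, 6, 7, 0, 4, 2, 3]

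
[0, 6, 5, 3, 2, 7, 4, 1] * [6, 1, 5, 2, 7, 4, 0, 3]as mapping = [0→6, 1→0, 2→4, 3→2, 4→5, 5→3, 6→7, 7→1]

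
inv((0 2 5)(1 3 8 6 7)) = (0 5 2)(1 7 6 8 3)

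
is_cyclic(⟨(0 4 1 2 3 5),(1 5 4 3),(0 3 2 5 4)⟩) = no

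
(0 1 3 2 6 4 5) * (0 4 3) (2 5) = (0 1) (2 6 3 5 4) 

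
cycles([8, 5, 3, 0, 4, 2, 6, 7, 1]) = (0 8 1 5 2 3)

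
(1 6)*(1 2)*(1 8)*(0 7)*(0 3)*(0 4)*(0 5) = (0 7 3 4 5)(1 6 2 8)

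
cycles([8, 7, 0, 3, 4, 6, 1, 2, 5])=(0 8 5 6 1 7 2)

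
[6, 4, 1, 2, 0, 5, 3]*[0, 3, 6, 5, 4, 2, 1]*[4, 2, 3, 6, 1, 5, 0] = [2, 1, 6, 0, 4, 3, 5]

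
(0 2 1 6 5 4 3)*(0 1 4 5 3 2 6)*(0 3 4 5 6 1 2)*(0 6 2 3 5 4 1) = (1 5 2 4 6)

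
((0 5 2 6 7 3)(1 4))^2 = (0 2 7)(3 5 6)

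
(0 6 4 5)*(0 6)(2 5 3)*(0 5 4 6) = (0 5)(2 4 3)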